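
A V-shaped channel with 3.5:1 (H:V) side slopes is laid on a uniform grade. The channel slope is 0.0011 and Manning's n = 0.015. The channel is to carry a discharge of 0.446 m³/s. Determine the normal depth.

y_n = 0.412 m

Manning's equation rearranged: A R^(2/3) = nQ / (1·√S) = 0.015 × 0.446 / (√0.0011) = 0.2017.
At y = 0.526 m: A R^(2/3) = 0.3872 — high.
At y = 0.412 m: A R^(2/3) = 0.2019 — matches.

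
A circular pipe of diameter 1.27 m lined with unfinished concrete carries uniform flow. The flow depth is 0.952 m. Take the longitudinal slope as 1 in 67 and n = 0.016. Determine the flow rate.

Q = 4.1 m³/s

For a circular section of diameter D = 1.27 m at depth y = 0.952 m, the central angle is θ = 2 arccos(1 − 2y/D) = 4.187 rad. Then A = (D²/8)(θ − sin θ) = 1.019 m² and P = Dθ/2 = 2.659 m.
Hydraulic radius R = A/P = 1.019/2.659 = 0.3831 m.
Manning's equation: Q = (1/n) A R^(2/3) S^(1/2) = (1/0.016) × 1.019 × 0.3831^(2/3) × 0.01493^(1/2) = 4.1 m³/s.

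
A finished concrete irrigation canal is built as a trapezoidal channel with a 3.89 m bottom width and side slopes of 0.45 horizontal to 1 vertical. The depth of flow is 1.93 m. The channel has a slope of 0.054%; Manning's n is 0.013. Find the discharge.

With bottom width b = 3.89 m and side slope z = 0.45: A = (b + zy)y = (3.89 + 0.45×1.93)×1.93 = 9.184 m²; P = b + 2y√(1+z²) = 3.89 + 2×1.93×1.097 = 8.123 m.
Hydraulic radius R = A/P = 9.184/8.123 = 1.131 m.
Manning's equation: Q = (1/n) A R^(2/3) S^(1/2) = (1/0.013) × 9.184 × 1.131^(2/3) × 0.00054^(1/2) = 17.8 m³/s.

Q = 17.8 m³/s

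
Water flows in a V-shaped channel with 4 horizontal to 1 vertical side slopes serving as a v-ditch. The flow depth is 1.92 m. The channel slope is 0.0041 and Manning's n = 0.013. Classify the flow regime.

supercritical

For a triangular section with side slope z = 4: A = zy² = 4×1.92² = 14.75 m²; P = 2y√(1+z²) = 2×1.92×4.123 = 15.83 m.
Hydraulic radius R = A/P = 14.75/15.83 = 0.9313 m.
V = (1/n) R^(2/3) √S = (1/0.013) × 0.9313^(2/3) × √0.0041 = 4.697 m/s. Hydraulic depth D_h = A/T = 14.75/15.36 = 0.96 m.
Froude number Fr = V/√(g·D_h) = 4.697/√(9.81×0.96) = 1.53, which is greater than 1, so the flow is supercritical.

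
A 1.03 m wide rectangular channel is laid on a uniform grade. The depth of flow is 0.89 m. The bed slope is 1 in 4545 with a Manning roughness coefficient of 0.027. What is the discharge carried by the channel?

Q = 0.239 m³/s

Flow area A = b·y = 1.03 × 0.89 = 0.9167 m². Wetted perimeter P = b + 2y = 1.03 + 2×0.89 = 2.81 m.
Hydraulic radius R = A/P = 0.9167/2.81 = 0.3262 m.
Manning's equation: Q = (1/n) A R^(2/3) S^(1/2) = (1/0.027) × 0.9167 × 0.3262^(2/3) × 0.00022^(1/2) = 0.239 m³/s.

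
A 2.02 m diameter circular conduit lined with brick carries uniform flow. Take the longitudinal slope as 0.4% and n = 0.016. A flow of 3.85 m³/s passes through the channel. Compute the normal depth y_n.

Manning's equation rearranged: A R^(2/3) = nQ / (1·√S) = 0.016 × 3.85 / (√0.004) = 0.974.
Try y = 1.16 m: A R^(2/3) = 1.275 — too large.
Try y = 0.758 m: A R^(2/3) = 0.6088 — too small.
Try y = 0.985 m: A R^(2/3) = 0.9736 — ≈ 0.974.

y_n = 0.985 m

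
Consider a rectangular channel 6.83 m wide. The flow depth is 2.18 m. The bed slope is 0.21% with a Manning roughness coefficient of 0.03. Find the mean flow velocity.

V = 1.85 m/s

Flow area A = b·y = 6.83 × 2.18 = 14.89 m². Wetted perimeter P = b + 2y = 6.83 + 2×2.18 = 11.19 m.
Hydraulic radius R = A/P = 14.89/11.19 = 1.331 m.
From Manning's equation, V = (1/n) R^(2/3) S^(1/2) = (1/0.03) × 1.331^(2/3) × 0.0021^(1/2) = 1.85 m/s.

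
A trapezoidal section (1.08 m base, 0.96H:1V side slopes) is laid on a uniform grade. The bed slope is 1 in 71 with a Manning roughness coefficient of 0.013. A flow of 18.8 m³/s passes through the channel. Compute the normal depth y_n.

y_n = 1.24 m

Manning's equation rearranged: A R^(2/3) = nQ / (1·√S) = 0.013 × 18.8 / (√0.01408) = 2.059.
Trying y = 1.58 m: A R^(2/3) = 3.391 — too large.
Trying y = 0.9 m: A R^(2/3) = 1.087 — too small.
Trying y = 1.24 m: A R^(2/3) = 2.054 — close enough.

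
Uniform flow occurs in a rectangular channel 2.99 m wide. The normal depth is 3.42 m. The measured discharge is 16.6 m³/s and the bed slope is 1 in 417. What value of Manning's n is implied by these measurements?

Flow area A = b·y = 2.99 × 3.42 = 10.23 m². Wetted perimeter P = b + 2y = 2.99 + 2×3.42 = 9.83 m.
Hydraulic radius R = A/P = 10.23/9.83 = 1.04 m.
Rearranging Manning's equation: n = (1/Q) A R^(2/3) S^(1/2) = (1/16.6) × 10.23 × 1.04^(2/3) × √0.002398 = 0.031.

n = 0.031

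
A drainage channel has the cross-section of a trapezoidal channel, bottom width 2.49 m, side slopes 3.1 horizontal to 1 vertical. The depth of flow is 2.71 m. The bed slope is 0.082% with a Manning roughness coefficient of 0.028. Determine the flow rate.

With bottom width b = 2.49 m and side slope z = 3.1: A = (b + zy)y = (2.49 + 3.1×2.71)×2.71 = 29.51 m²; P = b + 2y√(1+z²) = 2.49 + 2×2.71×3.257 = 20.14 m.
Hydraulic radius R = A/P = 29.51/20.14 = 1.465 m.
Manning's equation: Q = (1/n) A R^(2/3) S^(1/2) = (1/0.028) × 29.51 × 1.465^(2/3) × 0.00082^(1/2) = 38.9 m³/s.

Q = 38.9 m³/s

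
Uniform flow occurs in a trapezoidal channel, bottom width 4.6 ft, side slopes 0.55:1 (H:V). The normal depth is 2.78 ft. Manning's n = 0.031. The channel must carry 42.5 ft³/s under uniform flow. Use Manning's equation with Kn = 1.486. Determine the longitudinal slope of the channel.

S = 0.0015

With bottom width b = 4.6 ft and side slope z = 0.55: A = (b + zy)y = (4.6 + 0.55×2.78)×2.78 = 17.04 ft²; P = b + 2y√(1+z²) = 4.6 + 2×2.78×1.141 = 10.95 ft.
Hydraulic radius R = A/P = 17.04/10.95 = 1.557 ft.
From Manning's equation, S = [nQ / (1.486 A R^(2/3))]² = [0.031 × 42.5 / (1.486 × 17.04 × 1.557^(2/3))]² = 0.0015.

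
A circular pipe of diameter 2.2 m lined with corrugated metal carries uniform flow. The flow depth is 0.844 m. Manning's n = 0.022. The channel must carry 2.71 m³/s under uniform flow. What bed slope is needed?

For a circular section of diameter D = 2.2 m at depth y = 0.844 m, the central angle is θ = 2 arccos(1 − 2y/D) = 2.672 rad. Then A = (D²/8)(θ − sin θ) = 1.343 m² and P = Dθ/2 = 2.939 m.
Hydraulic radius R = A/P = 1.343/2.939 = 0.4568 m.
From Manning's equation, S = [nQ / (1 A R^(2/3))]² = [0.022 × 2.71 / (1 × 1.343 × 0.4568^(2/3))]² = 0.0056.

S = 0.0056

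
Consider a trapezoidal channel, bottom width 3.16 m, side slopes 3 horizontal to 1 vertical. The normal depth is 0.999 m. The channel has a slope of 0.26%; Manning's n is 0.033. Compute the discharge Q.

Q = 7.12 m³/s

With bottom width b = 3.16 m and side slope z = 3: A = (b + zy)y = (3.16 + 3×0.999)×0.999 = 6.151 m²; P = b + 2y√(1+z²) = 3.16 + 2×0.999×3.162 = 9.478 m.
Hydraulic radius R = A/P = 6.151/9.478 = 0.6489 m.
Manning's equation: Q = (1/n) A R^(2/3) S^(1/2) = (1/0.033) × 6.151 × 0.6489^(2/3) × 0.0026^(1/2) = 7.12 m³/s.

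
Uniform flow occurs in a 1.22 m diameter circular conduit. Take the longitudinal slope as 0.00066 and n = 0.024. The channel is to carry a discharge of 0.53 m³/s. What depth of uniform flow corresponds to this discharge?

Manning's equation rearranged: A R^(2/3) = nQ / (1·√S) = 0.024 × 0.53 / (√0.00066) = 0.4951.
Trying y = 1.12 m: A R^(2/3) = 0.5682 — high.
Trying y = 0.659 m: A R^(2/3) = 0.3013 — low.
Trying y = 0.935 m: A R^(2/3) = 0.495 — matches.

y_n = 0.935 m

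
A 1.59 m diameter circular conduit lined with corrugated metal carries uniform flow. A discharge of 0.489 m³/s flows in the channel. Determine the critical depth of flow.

y_c = 0.345 m

At critical depth, Q² T / (g A³) = 1, i.e. A³/T = Q²/g = 0.489²/9.81 = 0.02438.
Try y = 0.415 m: A³/T = 0.05024 — high.
Try y = 0.259 m: A³/T = 0.007937 — low.
Try y = 0.345 m: A³/T = 0.02444 — ≈ 0.02438.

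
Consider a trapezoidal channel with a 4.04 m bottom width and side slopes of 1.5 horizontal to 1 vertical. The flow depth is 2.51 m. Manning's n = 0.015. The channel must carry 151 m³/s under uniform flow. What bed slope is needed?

S = 0.00781

With bottom width b = 4.04 m and side slope z = 1.5: A = (b + zy)y = (4.04 + 1.5×2.51)×2.51 = 19.59 m²; P = b + 2y√(1+z²) = 4.04 + 2×2.51×1.803 = 13.09 m.
Hydraulic radius R = A/P = 19.59/13.09 = 1.497 m.
From Manning's equation, S = [nQ / (1 A R^(2/3))]² = [0.015 × 151 / (1 × 19.59 × 1.497^(2/3))]² = 0.00781.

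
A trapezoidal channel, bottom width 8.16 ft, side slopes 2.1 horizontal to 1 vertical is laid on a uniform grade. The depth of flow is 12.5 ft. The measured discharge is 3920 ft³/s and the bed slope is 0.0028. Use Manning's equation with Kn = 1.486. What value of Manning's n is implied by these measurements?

With bottom width b = 8.16 ft and side slope z = 2.1: A = (b + zy)y = (8.16 + 2.1×12.5)×12.5 = 430.1 ft²; P = b + 2y√(1+z²) = 8.16 + 2×12.5×2.326 = 66.31 ft.
Hydraulic radius R = A/P = 430.1/66.31 = 6.487 ft.
Rearranging Manning's equation: n = (1.486/Q) A R^(2/3) S^(1/2) = (1.486/3920) × 430.1 × 6.487^(2/3) × √0.0028 = 0.03.

n = 0.03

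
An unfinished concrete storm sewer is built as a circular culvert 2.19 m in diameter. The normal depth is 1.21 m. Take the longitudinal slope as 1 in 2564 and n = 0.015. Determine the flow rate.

For a circular section of diameter D = 2.19 m at depth y = 1.21 m, the central angle is θ = 2 arccos(1 − 2y/D) = 3.352 rad. Then A = (D²/8)(θ − sin θ) = 2.135 m² and P = Dθ/2 = 3.67 m.
Hydraulic radius R = A/P = 2.135/3.67 = 0.5816 m.
Manning's equation: Q = (1/n) A R^(2/3) S^(1/2) = (1/0.015) × 2.135 × 0.5816^(2/3) × 0.00039^(1/2) = 1.96 m³/s.

Q = 1.96 m³/s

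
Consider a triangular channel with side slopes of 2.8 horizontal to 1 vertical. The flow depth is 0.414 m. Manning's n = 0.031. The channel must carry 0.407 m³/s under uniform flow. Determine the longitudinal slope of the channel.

S = 0.00611

For a triangular section with side slope z = 2.8: A = zy² = 2.8×0.414² = 0.4799 m²; P = 2y√(1+z²) = 2×0.414×2.973 = 2.462 m.
Hydraulic radius R = A/P = 0.4799/2.462 = 0.1949 m.
From Manning's equation, S = [nQ / (1 A R^(2/3))]² = [0.031 × 0.407 / (1 × 0.4799 × 0.1949^(2/3))]² = 0.00611.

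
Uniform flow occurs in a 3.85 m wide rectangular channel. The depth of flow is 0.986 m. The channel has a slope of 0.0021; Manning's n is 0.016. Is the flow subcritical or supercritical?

Flow area A = b·y = 3.85 × 0.986 = 3.796 m². Wetted perimeter P = b + 2y = 3.85 + 2×0.986 = 5.822 m.
Hydraulic radius R = A/P = 3.796/5.822 = 0.652 m.
V = (1/n) R^(2/3) √S = (1/0.016) × 0.652^(2/3) × √0.0021 = 2.154 m/s. Hydraulic depth D_h = A/T = 3.796/3.85 = 0.986 m.
Froude number Fr = V/√(g·D_h) = 2.154/√(9.81×0.986) = 0.692, which is less than 1, so the flow is subcritical.

subcritical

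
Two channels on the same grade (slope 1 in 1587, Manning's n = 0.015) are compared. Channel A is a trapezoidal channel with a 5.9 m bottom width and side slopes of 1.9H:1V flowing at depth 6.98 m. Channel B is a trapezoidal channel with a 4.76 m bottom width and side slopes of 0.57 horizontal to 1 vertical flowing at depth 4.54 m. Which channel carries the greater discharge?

Channel A: With bottom width b = 5.9 m and side slope z = 1.9: A = (b + zy)y = (5.9 + 1.9×6.98)×6.98 = 133.8 m²; P = b + 2y√(1+z²) = 5.9 + 2×6.98×2.147 = 35.87 m. Hydraulic radius R = A/P = 133.8/35.87 = 3.728 m. Q_A = (1/0.015)·133.8·3.728^(2/3)·√0.0006301 = 538.2 m³/s.
Channel B: With bottom width b = 4.76 m and side slope z = 0.57: A = (b + zy)y = (4.76 + 0.57×4.54)×4.54 = 33.36 m²; P = b + 2y√(1+z²) = 4.76 + 2×4.54×1.151 = 15.21 m. Hydraulic radius R = A/P = 33.36/15.21 = 2.193 m. Q_B = (1/0.015)·33.36·2.193^(2/3)·√0.0006301 = 94.23 m³/s.
Q_A = 538.2 m³/s vs Q_B = 94.23 m³/s, so channel A carries more.

channel A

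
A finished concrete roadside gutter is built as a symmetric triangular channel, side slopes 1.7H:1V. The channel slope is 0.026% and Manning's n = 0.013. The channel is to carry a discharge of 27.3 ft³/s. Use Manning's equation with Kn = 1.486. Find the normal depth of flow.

Manning's equation rearranged: A R^(2/3) = nQ / (1.486·√S) = 0.013 × 27.3 / (1.486 × √0.00026) = 14.81.
Trying y = 2.04 ft: A R^(2/3) = 6.493 — too small.
Trying y = 3.32 ft: A R^(2/3) = 23.79 — too large.
Trying y = 2.78 ft: A R^(2/3) = 14.82 — close enough.

y_n = 2.78 ft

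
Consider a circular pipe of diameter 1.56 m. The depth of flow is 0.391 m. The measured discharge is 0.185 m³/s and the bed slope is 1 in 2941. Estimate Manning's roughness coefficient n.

n = 0.014

For a circular section of diameter D = 1.56 m at depth y = 0.391 m, the central angle is θ = 2 arccos(1 − 2y/D) = 2.097 rad. Then A = (D²/8)(θ − sin θ) = 0.375 m² and P = Dθ/2 = 1.636 m.
Hydraulic radius R = A/P = 0.375/1.636 = 0.2292 m.
Rearranging Manning's equation: n = (1/Q) A R^(2/3) S^(1/2) = (1/0.185) × 0.375 × 0.2292^(2/3) × √0.00034 = 0.014.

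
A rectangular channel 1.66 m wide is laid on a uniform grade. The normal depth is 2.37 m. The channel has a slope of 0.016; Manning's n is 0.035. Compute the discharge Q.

Q = 10.3 m³/s

Flow area A = b·y = 1.66 × 2.37 = 3.934 m². Wetted perimeter P = b + 2y = 1.66 + 2×2.37 = 6.4 m.
Hydraulic radius R = A/P = 3.934/6.4 = 0.6147 m.
Manning's equation: Q = (1/n) A R^(2/3) S^(1/2) = (1/0.035) × 3.934 × 0.6147^(2/3) × 0.016^(1/2) = 10.3 m³/s.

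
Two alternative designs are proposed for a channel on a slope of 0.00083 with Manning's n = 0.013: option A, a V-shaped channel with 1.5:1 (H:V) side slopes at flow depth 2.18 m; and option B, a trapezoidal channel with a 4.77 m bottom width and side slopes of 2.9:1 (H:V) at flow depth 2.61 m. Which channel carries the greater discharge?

Channel A: For a triangular section with side slope z = 1.5: A = zy² = 1.5×2.18² = 7.129 m²; P = 2y√(1+z²) = 2×2.18×1.803 = 7.86 m. Hydraulic radius R = A/P = 7.129/7.86 = 0.9069 m. Q_A = (1/0.013)·7.129·0.9069^(2/3)·√0.00083 = 14.8 m³/s.
Channel B: With bottom width b = 4.77 m and side slope z = 2.9: A = (b + zy)y = (4.77 + 2.9×2.61)×2.61 = 32.2 m²; P = b + 2y√(1+z²) = 4.77 + 2×2.61×3.068 = 20.78 m. Hydraulic radius R = A/P = 32.2/20.78 = 1.55 m. Q_B = (1/0.013)·32.2·1.55^(2/3)·√0.00083 = 95.57 m³/s.
Q_A = 14.8 m³/s vs Q_B = 95.57 m³/s, so channel B carries more.

channel B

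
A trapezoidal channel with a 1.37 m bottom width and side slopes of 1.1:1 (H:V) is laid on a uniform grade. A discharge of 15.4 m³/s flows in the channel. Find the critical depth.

y_c = 1.58 m

At critical depth, Q² T / (g A³) = 1, i.e. A³/T = Q²/g = 15.4²/9.81 = 24.18.
Trying y = 1.14 m: A³/T = 6.902 — low.
Trying y = 1.72 m: A³/T = 34.27 — high.
Trying y = 1.58 m: A³/T = 24.44 — matches.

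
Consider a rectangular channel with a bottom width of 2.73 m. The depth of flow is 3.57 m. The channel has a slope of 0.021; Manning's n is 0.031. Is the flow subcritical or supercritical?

subcritical

Flow area A = b·y = 2.73 × 3.57 = 9.746 m². Wetted perimeter P = b + 2y = 2.73 + 2×3.57 = 9.87 m.
Hydraulic radius R = A/P = 9.746/9.87 = 0.9874 m.
V = (1/n) R^(2/3) √S = (1/0.031) × 0.9874^(2/3) × √0.021 = 4.635 m/s. Hydraulic depth D_h = A/T = 9.746/2.73 = 3.57 m.
Froude number Fr = V/√(g·D_h) = 4.635/√(9.81×3.57) = 0.783, which is less than 1, so the flow is subcritical.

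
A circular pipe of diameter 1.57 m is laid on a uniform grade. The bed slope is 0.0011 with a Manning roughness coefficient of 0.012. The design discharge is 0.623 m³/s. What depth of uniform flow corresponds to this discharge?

Manning's equation rearranged: A R^(2/3) = nQ / (1·√S) = 0.012 × 0.623 / (√0.0011) = 0.2254.
Try y = 0.353 m: A R^(2/3) = 0.1151 — short.
Try y = 0.497 m: A R^(2/3) = 0.2254 — ≈ 0.2254.

y_n = 0.497 m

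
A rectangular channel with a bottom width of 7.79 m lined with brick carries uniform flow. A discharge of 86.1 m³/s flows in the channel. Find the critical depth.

y_c = 2.32 m

For a rectangular channel, critical depth y_c = (q²/g)^(1/3) where q = Q/b = 86.1/7.79 = 11.05 m²/s.
So y_c = (11.05²/9.81)^(1/3) = 2.32 m.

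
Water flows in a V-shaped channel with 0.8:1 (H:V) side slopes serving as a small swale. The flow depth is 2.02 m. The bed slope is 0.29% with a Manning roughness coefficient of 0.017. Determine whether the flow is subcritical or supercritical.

subcritical

For a triangular section with side slope z = 0.8: A = zy² = 0.8×2.02² = 3.264 m²; P = 2y√(1+z²) = 2×2.02×1.281 = 5.174 m.
Hydraulic radius R = A/P = 3.264/5.174 = 0.6309 m.
V = (1/n) R^(2/3) √S = (1/0.017) × 0.6309^(2/3) × √0.0029 = 2.33 m/s. Hydraulic depth D_h = A/T = 3.264/3.232 = 1.01 m.
Froude number Fr = V/√(g·D_h) = 2.33/√(9.81×1.01) = 0.74, which is less than 1, so the flow is subcritical.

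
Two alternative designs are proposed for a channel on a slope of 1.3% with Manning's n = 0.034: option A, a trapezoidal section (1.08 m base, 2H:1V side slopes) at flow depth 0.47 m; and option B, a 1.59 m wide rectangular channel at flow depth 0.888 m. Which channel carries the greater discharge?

Channel A: With bottom width b = 1.08 m and side slope z = 2: A = (b + zy)y = (1.08 + 2×0.47)×0.47 = 0.9494 m²; P = b + 2y√(1+z²) = 1.08 + 2×0.47×2.236 = 3.182 m. Hydraulic radius R = A/P = 0.9494/3.182 = 0.2984 m. Q_A = (1/0.034)·0.9494·0.2984^(2/3)·√0.013 = 1.422 m³/s.
Channel B: Flow area A = b·y = 1.59 × 0.888 = 1.412 m². Wetted perimeter P = b + 2y = 1.59 + 2×0.888 = 3.366 m. Hydraulic radius R = A/P = 1.412/3.366 = 0.4195 m. Q_B = (1/0.034)·1.412·0.4195^(2/3)·√0.013 = 2.653 m³/s.
Q_A = 1.422 m³/s vs Q_B = 2.653 m³/s, so channel B carries more.

channel B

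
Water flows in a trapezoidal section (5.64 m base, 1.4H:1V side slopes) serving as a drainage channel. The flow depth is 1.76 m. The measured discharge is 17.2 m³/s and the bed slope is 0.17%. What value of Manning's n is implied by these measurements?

With bottom width b = 5.64 m and side slope z = 1.4: A = (b + zy)y = (5.64 + 1.4×1.76)×1.76 = 14.26 m²; P = b + 2y√(1+z²) = 5.64 + 2×1.76×1.72 = 11.7 m.
Hydraulic radius R = A/P = 14.26/11.7 = 1.219 m.
Rearranging Manning's equation: n = (1/Q) A R^(2/3) S^(1/2) = (1/17.2) × 14.26 × 1.219^(2/3) × √0.0017 = 0.039.

n = 0.039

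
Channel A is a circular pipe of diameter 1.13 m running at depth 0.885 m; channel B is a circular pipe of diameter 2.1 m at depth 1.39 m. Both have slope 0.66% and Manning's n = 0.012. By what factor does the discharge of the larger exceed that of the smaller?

4.24

Channel A: For a circular section of diameter D = 1.13 m at depth y = 0.885 m, the central angle is θ = 2 arccos(1 − 2y/D) = 4.346 rad. Then A = (D²/8)(θ − sin θ) = 0.8426 m² and P = Dθ/2 = 2.455 m. Hydraulic radius R = A/P = 0.8426/2.455 = 0.3432 m. Q_A = (1/0.012)·0.8426·0.3432^(2/3)·√0.0066 = 2.796 m³/s.
Channel B: For a circular section of diameter D = 2.1 m at depth y = 1.39 m, the central angle is θ = 2 arccos(1 − 2y/D) = 3.801 rad. Then A = (D²/8)(θ − sin θ) = 2.433 m² and P = Dθ/2 = 3.991 m. Hydraulic radius R = A/P = 2.433/3.991 = 0.6096 m. Q_B = (1/0.012)·2.433·0.6096^(2/3)·√0.0066 = 11.84 m³/s.
The larger discharge is 11.84 m³/s and the smaller is 2.796 m³/s; the ratio is 4.24.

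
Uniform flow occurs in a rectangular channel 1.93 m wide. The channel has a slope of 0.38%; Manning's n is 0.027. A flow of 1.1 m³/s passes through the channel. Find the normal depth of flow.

Manning's equation rearranged: A R^(2/3) = nQ / (1·√S) = 0.027 × 1.1 / (√0.0038) = 0.4818.
At y = 0.363 m: A R^(2/3) = 0.2882 — low.
At y = 0.636 m: A R^(2/3) = 0.6478 — high.
At y = 0.516 m: A R^(2/3) = 0.4815 — ≈ 0.4818.

y_n = 0.516 m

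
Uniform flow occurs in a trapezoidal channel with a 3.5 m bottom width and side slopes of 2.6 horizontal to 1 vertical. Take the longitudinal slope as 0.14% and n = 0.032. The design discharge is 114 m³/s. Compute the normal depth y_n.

y_n = 4.09 m

Manning's equation rearranged: A R^(2/3) = nQ / (1·√S) = 0.032 × 114 / (√0.0014) = 97.5.
At y = 4.61 m: A R^(2/3) = 129.6 — high.
At y = 3.31 m: A R^(2/3) = 59.87 — low.
At y = 4.09 m: A R^(2/3) = 97.76 — ≈ 97.5.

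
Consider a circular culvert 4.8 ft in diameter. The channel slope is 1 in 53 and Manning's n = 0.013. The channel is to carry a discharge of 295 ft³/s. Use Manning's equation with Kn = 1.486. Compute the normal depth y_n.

y_n = 3.63 ft

Manning's equation rearranged: A R^(2/3) = nQ / (1.486·√S) = 0.013 × 295 / (1.486 × √0.01887) = 18.79.
At y = 3.23 ft: A R^(2/3) = 16.23 — low.
At y = 3.99 ft: A R^(2/3) = 20.69 — high.
At y = 3.63 ft: A R^(2/3) = 18.81 — ≈ 18.79.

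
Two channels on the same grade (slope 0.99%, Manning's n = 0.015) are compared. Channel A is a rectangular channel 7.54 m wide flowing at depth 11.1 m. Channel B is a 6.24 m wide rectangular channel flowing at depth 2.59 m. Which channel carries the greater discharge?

Channel A: Flow area A = b·y = 7.54 × 11.1 = 83.69 m². Wetted perimeter P = b + 2y = 7.54 + 2×11.1 = 29.74 m. Hydraulic radius R = A/P = 83.69/29.74 = 2.814 m. Q_A = (1/0.015)·83.69·2.814^(2/3)·√0.0099 = 1107 m³/s.
Channel B: Flow area A = b·y = 6.24 × 2.59 = 16.16 m². Wetted perimeter P = b + 2y = 6.24 + 2×2.59 = 11.42 m. Hydraulic radius R = A/P = 16.16/11.42 = 1.415 m. Q_B = (1/0.015)·16.16·1.415^(2/3)·√0.0099 = 135.1 m³/s.
Q_A = 1107 m³/s vs Q_B = 135.1 m³/s, so channel A carries more.

channel A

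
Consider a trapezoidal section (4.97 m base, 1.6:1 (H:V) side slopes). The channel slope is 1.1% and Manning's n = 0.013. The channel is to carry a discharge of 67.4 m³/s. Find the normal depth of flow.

Manning's equation rearranged: A R^(2/3) = nQ / (1·√S) = 0.013 × 67.4 / (√0.011) = 8.354.
Try y = 1.13 m: A R^(2/3) = 6.761 — too small.
Try y = 1.49 m: A R^(2/3) = 11.21 — too large.
Try y = 1.27 m: A R^(2/3) = 8.356 — close enough.

y_n = 1.27 m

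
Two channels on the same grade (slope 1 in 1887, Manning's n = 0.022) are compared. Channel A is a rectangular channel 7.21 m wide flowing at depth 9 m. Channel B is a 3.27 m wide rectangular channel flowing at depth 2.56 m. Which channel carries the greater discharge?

Channel A: Flow area A = b·y = 7.21 × 9 = 64.89 m². Wetted perimeter P = b + 2y = 7.21 + 2×9 = 25.21 m. Hydraulic radius R = A/P = 64.89/25.21 = 2.574 m. Q_A = (1/0.022)·64.89·2.574^(2/3)·√0.0005299 = 127.5 m³/s.
Channel B: Flow area A = b·y = 3.27 × 2.56 = 8.371 m². Wetted perimeter P = b + 2y = 3.27 + 2×2.56 = 8.39 m. Hydraulic radius R = A/P = 8.371/8.39 = 0.9978 m. Q_B = (1/0.022)·8.371·0.9978^(2/3)·√0.0005299 = 8.746 m³/s.
Q_A = 127.5 m³/s vs Q_B = 8.746 m³/s, so channel A carries more.

channel A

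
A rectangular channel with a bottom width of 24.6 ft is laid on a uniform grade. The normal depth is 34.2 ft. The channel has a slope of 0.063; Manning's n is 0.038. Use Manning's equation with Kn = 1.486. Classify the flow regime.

supercritical

Flow area A = b·y = 24.6 × 34.2 = 841.3 ft². Wetted perimeter P = b + 2y = 24.6 + 2×34.2 = 93 ft.
Hydraulic radius R = A/P = 841.3/93 = 9.046 ft.
V = (1.486/n) R^(2/3) √S = (1.486/0.038) × 9.046^(2/3) × √0.063 = 42.61 ft/s. Hydraulic depth D_h = A/T = 841.3/24.6 = 34.2 ft.
Froude number Fr = V/√(g·D_h) = 42.61/√(32.2×34.2) = 1.28, which is greater than 1, so the flow is supercritical.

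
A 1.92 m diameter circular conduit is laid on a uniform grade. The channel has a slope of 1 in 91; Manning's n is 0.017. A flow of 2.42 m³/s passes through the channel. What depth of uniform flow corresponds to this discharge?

Manning's equation rearranged: A R^(2/3) = nQ / (1·√S) = 0.017 × 2.42 / (√0.01099) = 0.3925.
Try y = 0.492 m: A R^(2/3) = 0.2553 — short.
Try y = 0.675 m: A R^(2/3) = 0.4706 — over.
Try y = 0.613 m: A R^(2/3) = 0.3919 — ≈ 0.3925.

y_n = 0.613 m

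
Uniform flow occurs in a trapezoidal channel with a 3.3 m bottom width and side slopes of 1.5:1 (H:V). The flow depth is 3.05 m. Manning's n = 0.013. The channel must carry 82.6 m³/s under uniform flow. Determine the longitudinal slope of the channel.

S = 0.001

With bottom width b = 3.3 m and side slope z = 1.5: A = (b + zy)y = (3.3 + 1.5×3.05)×3.05 = 24.02 m²; P = b + 2y√(1+z²) = 3.3 + 2×3.05×1.803 = 14.3 m.
Hydraulic radius R = A/P = 24.02/14.3 = 1.68 m.
From Manning's equation, S = [nQ / (1 A R^(2/3))]² = [0.013 × 82.6 / (1 × 24.02 × 1.68^(2/3))]² = 0.001.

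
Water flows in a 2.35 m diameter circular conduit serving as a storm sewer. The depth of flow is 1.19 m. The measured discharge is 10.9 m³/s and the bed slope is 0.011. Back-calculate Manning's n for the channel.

n = 0.015

For a circular section of diameter D = 2.35 m at depth y = 1.19 m, the central angle is θ = 2 arccos(1 − 2y/D) = 3.167 rad. Then A = (D²/8)(θ − sin θ) = 2.204 m² and P = Dθ/2 = 3.721 m.
Hydraulic radius R = A/P = 2.204/3.721 = 0.5922 m.
Rearranging Manning's equation: n = (1/Q) A R^(2/3) S^(1/2) = (1/10.9) × 2.204 × 0.5922^(2/3) × √0.011 = 0.015.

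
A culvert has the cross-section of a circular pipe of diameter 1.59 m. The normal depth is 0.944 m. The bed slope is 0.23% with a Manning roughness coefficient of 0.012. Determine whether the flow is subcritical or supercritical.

subcritical

For a circular section of diameter D = 1.59 m at depth y = 0.944 m, the central angle is θ = 2 arccos(1 − 2y/D) = 3.519 rad. Then A = (D²/8)(θ − sin θ) = 1.228 m² and P = Dθ/2 = 2.797 m.
Hydraulic radius R = A/P = 1.228/2.797 = 0.4391 m.
V = (1/n) R^(2/3) √S = (1/0.012) × 0.4391^(2/3) × √0.0023 = 2.309 m/s. Hydraulic depth D_h = A/T = 1.228/1.562 = 0.7865 m.
Froude number Fr = V/√(g·D_h) = 2.309/√(9.81×0.7865) = 0.831, which is less than 1, so the flow is subcritical.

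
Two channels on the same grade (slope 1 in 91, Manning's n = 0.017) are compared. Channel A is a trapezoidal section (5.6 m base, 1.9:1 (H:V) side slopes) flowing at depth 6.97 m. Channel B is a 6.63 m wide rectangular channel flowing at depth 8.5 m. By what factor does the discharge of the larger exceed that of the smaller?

3.12

Channel A: With bottom width b = 5.6 m and side slope z = 1.9: A = (b + zy)y = (5.6 + 1.9×6.97)×6.97 = 131.3 m²; P = b + 2y√(1+z²) = 5.6 + 2×6.97×2.147 = 35.53 m. Hydraulic radius R = A/P = 131.3/35.53 = 3.696 m. Q_A = (1/0.017)·131.3·3.696^(2/3)·√0.01099 = 1936 m³/s.
Channel B: Flow area A = b·y = 6.63 × 8.5 = 56.35 m². Wetted perimeter P = b + 2y = 6.63 + 2×8.5 = 23.63 m. Hydraulic radius R = A/P = 56.35/23.63 = 2.385 m. Q_B = (1/0.017)·56.35·2.385^(2/3)·√0.01099 = 620.3 m³/s.
The larger discharge is 1936 m³/s and the smaller is 620.3 m³/s; the ratio is 3.12.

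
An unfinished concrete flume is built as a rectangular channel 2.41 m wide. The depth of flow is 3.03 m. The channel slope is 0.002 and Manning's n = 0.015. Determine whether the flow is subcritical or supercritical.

Flow area A = b·y = 2.41 × 3.03 = 7.302 m². Wetted perimeter P = b + 2y = 2.41 + 2×3.03 = 8.47 m.
Hydraulic radius R = A/P = 7.302/8.47 = 0.8621 m.
V = (1/n) R^(2/3) √S = (1/0.015) × 0.8621^(2/3) × √0.002 = 2.701 m/s. Hydraulic depth D_h = A/T = 7.302/2.41 = 3.03 m.
Froude number Fr = V/√(g·D_h) = 2.701/√(9.81×3.03) = 0.495, which is less than 1, so the flow is subcritical.

subcritical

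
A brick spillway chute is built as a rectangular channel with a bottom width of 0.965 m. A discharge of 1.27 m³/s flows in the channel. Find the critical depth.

y_c = 0.561 m

For a rectangular channel, critical depth y_c = (q²/g)^(1/3) where q = Q/b = 1.27/0.965 = 1.316 m²/s.
So y_c = (1.316²/9.81)^(1/3) = 0.561 m.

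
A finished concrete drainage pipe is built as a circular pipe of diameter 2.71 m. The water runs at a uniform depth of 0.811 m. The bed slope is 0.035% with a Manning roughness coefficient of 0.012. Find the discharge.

Q = 1.35 m³/s

For a circular section of diameter D = 2.71 m at depth y = 0.811 m, the central angle is θ = 2 arccos(1 − 2y/D) = 2.315 rad. Then A = (D²/8)(θ − sin θ) = 1.45 m² and P = Dθ/2 = 3.137 m.
Hydraulic radius R = A/P = 1.45/3.137 = 0.4623 m.
Manning's equation: Q = (1/n) A R^(2/3) S^(1/2) = (1/0.012) × 1.45 × 0.4623^(2/3) × 0.00035^(1/2) = 1.35 m³/s.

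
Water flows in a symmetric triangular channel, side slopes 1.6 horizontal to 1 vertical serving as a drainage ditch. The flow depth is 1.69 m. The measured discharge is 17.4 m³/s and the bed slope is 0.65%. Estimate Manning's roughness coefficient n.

For a triangular section with side slope z = 1.6: A = zy² = 1.6×1.69² = 4.57 m²; P = 2y√(1+z²) = 2×1.69×1.887 = 6.377 m.
Hydraulic radius R = A/P = 4.57/6.377 = 0.7166 m.
Rearranging Manning's equation: n = (1/Q) A R^(2/3) S^(1/2) = (1/17.4) × 4.57 × 0.7166^(2/3) × √0.0065 = 0.017.

n = 0.017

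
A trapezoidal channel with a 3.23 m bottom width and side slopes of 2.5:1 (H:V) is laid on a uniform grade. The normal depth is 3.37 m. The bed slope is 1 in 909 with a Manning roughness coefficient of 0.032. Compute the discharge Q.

With bottom width b = 3.23 m and side slope z = 2.5: A = (b + zy)y = (3.23 + 2.5×3.37)×3.37 = 39.28 m²; P = b + 2y√(1+z²) = 3.23 + 2×3.37×2.693 = 21.38 m.
Hydraulic radius R = A/P = 39.28/21.38 = 1.837 m.
Manning's equation: Q = (1/n) A R^(2/3) S^(1/2) = (1/0.032) × 39.28 × 1.837^(2/3) × 0.0011^(1/2) = 61.1 m³/s.

Q = 61.1 m³/s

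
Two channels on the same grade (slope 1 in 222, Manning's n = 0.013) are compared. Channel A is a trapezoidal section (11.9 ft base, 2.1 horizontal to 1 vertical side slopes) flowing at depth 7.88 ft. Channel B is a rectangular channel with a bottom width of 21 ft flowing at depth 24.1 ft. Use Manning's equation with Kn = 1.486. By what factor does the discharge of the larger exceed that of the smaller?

Channel A: With bottom width b = 11.9 ft and side slope z = 2.1: A = (b + zy)y = (11.9 + 2.1×7.88)×7.88 = 224.2 ft²; P = b + 2y√(1+z²) = 11.9 + 2×7.88×2.326 = 48.56 ft. Hydraulic radius R = A/P = 224.2/48.56 = 4.617 ft. Q_A = (1.486/0.013)·224.2·4.617^(2/3)·√0.004505 = 4768 ft³/s.
Channel B: Flow area A = b·y = 21 × 24.1 = 506.1 ft². Wetted perimeter P = b + 2y = 21 + 2×24.1 = 69.2 ft. Hydraulic radius R = A/P = 506.1/69.2 = 7.314 ft. Q_B = (1.486/0.013)·506.1·7.314^(2/3)·√0.004505 = 14630 ft³/s.
The larger discharge is 14630 ft³/s and the smaller is 4768 ft³/s; the ratio is 3.07.

3.07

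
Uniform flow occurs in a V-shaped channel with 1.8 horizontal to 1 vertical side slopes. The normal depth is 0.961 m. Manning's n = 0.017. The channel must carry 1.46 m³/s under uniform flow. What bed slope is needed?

For a triangular section with side slope z = 1.8: A = zy² = 1.8×0.961² = 1.662 m²; P = 2y√(1+z²) = 2×0.961×2.059 = 3.958 m.
Hydraulic radius R = A/P = 1.662/3.958 = 0.42 m.
From Manning's equation, S = [nQ / (1 A R^(2/3))]² = [0.017 × 1.46 / (1 × 1.662 × 0.42^(2/3))]² = 0.000709.

S = 0.000709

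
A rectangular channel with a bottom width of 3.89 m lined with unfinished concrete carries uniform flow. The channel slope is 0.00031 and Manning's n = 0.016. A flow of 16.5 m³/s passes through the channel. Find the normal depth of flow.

Manning's equation rearranged: A R^(2/3) = nQ / (1·√S) = 0.016 × 16.5 / (√0.00031) = 14.99.
At y = 3.8 m: A R^(2/3) = 17.49 — too large.
At y = 2.3 m: A R^(2/3) = 9.265 — too small.
At y = 3.36 m: A R^(2/3) = 15.02 — matches.

y_n = 3.36 m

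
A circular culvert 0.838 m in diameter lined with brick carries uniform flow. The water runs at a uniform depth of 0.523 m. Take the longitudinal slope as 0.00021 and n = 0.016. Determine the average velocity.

V = 0.347 m/s

For a circular section of diameter D = 0.838 m at depth y = 0.523 m, the central angle is θ = 2 arccos(1 − 2y/D) = 3.643 rad. Then A = (D²/8)(θ − sin θ) = 0.362 m² and P = Dθ/2 = 1.527 m.
Hydraulic radius R = A/P = 0.362/1.527 = 0.2372 m.
From Manning's equation, V = (1/n) R^(2/3) S^(1/2) = (1/0.016) × 0.2372^(2/3) × 0.00021^(1/2) = 0.347 m/s.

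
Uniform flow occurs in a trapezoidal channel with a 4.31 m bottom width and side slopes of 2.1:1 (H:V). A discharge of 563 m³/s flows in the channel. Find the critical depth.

y_c = 5.88 m

At critical depth, Q² T / (g A³) = 1, i.e. A³/T = Q²/g = 563²/9.81 = 32310.
At y = 4.32 m: A³/T = 8604 — low.
At y = 5.88 m: A³/T = 32400 — ≈ 32310.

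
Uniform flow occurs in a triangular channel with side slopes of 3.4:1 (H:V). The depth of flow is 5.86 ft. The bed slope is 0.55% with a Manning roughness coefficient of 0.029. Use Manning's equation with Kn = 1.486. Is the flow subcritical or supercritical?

For a triangular section with side slope z = 3.4: A = zy² = 3.4×5.86² = 116.8 ft²; P = 2y√(1+z²) = 2×5.86×3.544 = 41.54 ft.
Hydraulic radius R = A/P = 116.8/41.54 = 2.811 ft.
V = (1.486/n) R^(2/3) √S = (1.486/0.029) × 2.811^(2/3) × √0.0055 = 7.569 ft/s. Hydraulic depth D_h = A/T = 116.8/39.85 = 2.93 ft.
Froude number Fr = V/√(g·D_h) = 7.569/√(32.2×2.93) = 0.779, which is less than 1, so the flow is subcritical.

subcritical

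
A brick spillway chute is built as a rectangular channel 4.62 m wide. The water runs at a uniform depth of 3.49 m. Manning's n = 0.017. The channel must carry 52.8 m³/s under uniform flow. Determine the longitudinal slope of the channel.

S = 0.002

Flow area A = b·y = 4.62 × 3.49 = 16.12 m². Wetted perimeter P = b + 2y = 4.62 + 2×3.49 = 11.6 m.
Hydraulic radius R = A/P = 16.12/11.6 = 1.39 m.
From Manning's equation, S = [nQ / (1 A R^(2/3))]² = [0.017 × 52.8 / (1 × 16.12 × 1.39^(2/3))]² = 0.002.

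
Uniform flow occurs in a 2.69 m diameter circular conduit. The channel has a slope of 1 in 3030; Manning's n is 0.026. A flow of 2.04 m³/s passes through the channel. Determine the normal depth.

y_n = 1.61 m

Manning's equation rearranged: A R^(2/3) = nQ / (1·√S) = 0.026 × 2.04 / (√0.00033) = 2.92.
Try y = 1.16 m: A R^(2/3) = 1.684 — too small.
Try y = 1.84 m: A R^(2/3) = 3.542 — too large.
Try y = 1.61 m: A R^(2/3) = 2.92 — close enough.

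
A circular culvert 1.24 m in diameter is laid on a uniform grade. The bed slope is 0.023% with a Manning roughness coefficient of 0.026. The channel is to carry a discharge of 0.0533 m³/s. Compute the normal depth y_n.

y_n = 0.341 m

Manning's equation rearranged: A R^(2/3) = nQ / (1·√S) = 0.026 × 0.0533 / (√0.00023) = 0.09138.
At y = 0.294 m: A R^(2/3) = 0.06819 — too small.
At y = 0.436 m: A R^(2/3) = 0.1467 — too large.
At y = 0.341 m: A R^(2/3) = 0.09143 — ≈ 0.09138.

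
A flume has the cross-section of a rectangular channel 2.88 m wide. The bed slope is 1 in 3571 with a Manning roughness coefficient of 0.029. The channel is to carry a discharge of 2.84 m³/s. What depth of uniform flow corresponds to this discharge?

y_n = 1.94 m

Manning's equation rearranged: A R^(2/3) = nQ / (1·√S) = 0.029 × 2.84 / (√0.00028) = 4.922.
Try y = 2.22 m: A R^(2/3) = 5.842 — too large.
Try y = 1.34 m: A R^(2/3) = 3.025 — too small.
Try y = 1.94 m: A R^(2/3) = 4.921 — matches.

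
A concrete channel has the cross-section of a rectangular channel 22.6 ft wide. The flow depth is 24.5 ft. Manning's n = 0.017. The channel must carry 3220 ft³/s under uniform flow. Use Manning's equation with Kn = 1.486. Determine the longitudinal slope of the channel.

S = 0.000289

Flow area A = b·y = 22.6 × 24.5 = 553.7 ft². Wetted perimeter P = b + 2y = 22.6 + 2×24.5 = 71.6 ft.
Hydraulic radius R = A/P = 553.7/71.6 = 7.733 ft.
From Manning's equation, S = [nQ / (1.486 A R^(2/3))]² = [0.017 × 3220 / (1.486 × 553.7 × 7.733^(2/3))]² = 0.000289.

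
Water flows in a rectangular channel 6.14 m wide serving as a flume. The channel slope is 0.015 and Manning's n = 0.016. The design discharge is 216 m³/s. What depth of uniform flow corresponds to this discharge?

y_n = 3.36 m

Manning's equation rearranged: A R^(2/3) = nQ / (1·√S) = 0.016 × 216 / (√0.015) = 28.22.
Trying y = 4.08 m: A R^(2/3) = 36.4 — too large.
Trying y = 2.38 m: A R^(2/3) = 17.77 — too small.
Trying y = 3.36 m: A R^(2/3) = 28.27 — ≈ 28.22.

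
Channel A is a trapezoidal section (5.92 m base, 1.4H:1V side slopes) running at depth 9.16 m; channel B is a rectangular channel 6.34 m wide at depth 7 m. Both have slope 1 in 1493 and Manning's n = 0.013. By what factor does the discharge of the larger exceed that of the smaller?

Channel A: With bottom width b = 5.92 m and side slope z = 1.4: A = (b + zy)y = (5.92 + 1.4×9.16)×9.16 = 171.7 m²; P = b + 2y√(1+z²) = 5.92 + 2×9.16×1.72 = 37.44 m. Hydraulic radius R = A/P = 171.7/37.44 = 4.586 m. Q_A = (1/0.013)·171.7·4.586^(2/3)·√0.0006698 = 943.5 m³/s.
Channel B: Flow area A = b·y = 6.34 × 7 = 44.38 m². Wetted perimeter P = b + 2y = 6.34 + 2×7 = 20.34 m. Hydraulic radius R = A/P = 44.38/20.34 = 2.182 m. Q_B = (1/0.013)·44.38·2.182^(2/3)·√0.0006698 = 148.6 m³/s.
The larger discharge is 943.5 m³/s and the smaller is 148.6 m³/s; the ratio is 6.35.

6.35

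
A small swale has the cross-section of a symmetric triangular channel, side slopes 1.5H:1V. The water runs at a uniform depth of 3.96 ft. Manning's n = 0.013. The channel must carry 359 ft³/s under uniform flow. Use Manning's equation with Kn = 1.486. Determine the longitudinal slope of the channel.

For a triangular section with side slope z = 1.5: A = zy² = 1.5×3.96² = 23.52 ft²; P = 2y√(1+z²) = 2×3.96×1.803 = 14.28 ft.
Hydraulic radius R = A/P = 23.52/14.28 = 1.647 ft.
From Manning's equation, S = [nQ / (1.486 A R^(2/3))]² = [0.013 × 359 / (1.486 × 23.52 × 1.647^(2/3))]² = 0.00916.

S = 0.00916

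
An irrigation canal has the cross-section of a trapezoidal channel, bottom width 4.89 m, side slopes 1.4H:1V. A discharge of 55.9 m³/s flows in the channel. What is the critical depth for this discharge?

y_c = 1.95 m

At critical depth, Q² T / (g A³) = 1, i.e. A³/T = Q²/g = 55.9²/9.81 = 318.5.
At y = 2.32 m: A³/T = 591.1 — high.
At y = 1.37 m: A³/T = 92.98 — low.
At y = 1.95 m: A³/T = 317 — close enough.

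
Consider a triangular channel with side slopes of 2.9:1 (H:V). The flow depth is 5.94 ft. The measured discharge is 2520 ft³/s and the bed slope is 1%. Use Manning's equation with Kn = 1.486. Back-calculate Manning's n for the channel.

For a triangular section with side slope z = 2.9: A = zy² = 2.9×5.94² = 102.3 ft²; P = 2y√(1+z²) = 2×5.94×3.068 = 36.44 ft.
Hydraulic radius R = A/P = 102.3/36.44 = 2.808 ft.
Rearranging Manning's equation: n = (1.486/Q) A R^(2/3) S^(1/2) = (1.486/2520) × 102.3 × 2.808^(2/3) × √0.01 = 0.012.

n = 0.012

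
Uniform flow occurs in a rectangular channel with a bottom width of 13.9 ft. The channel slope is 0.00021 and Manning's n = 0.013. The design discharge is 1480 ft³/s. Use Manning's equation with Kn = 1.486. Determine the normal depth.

y_n = 21.3 ft

Manning's equation rearranged: A R^(2/3) = nQ / (1.486·√S) = 0.013 × 1480 / (1.486 × √0.00021) = 893.5.
Trying y = 24.2 ft: A R^(2/3) = 1035 — over.
Trying y = 15 ft: A R^(2/3) = 589.1 — short.
Trying y = 21.3 ft: A R^(2/3) = 893.2 — matches.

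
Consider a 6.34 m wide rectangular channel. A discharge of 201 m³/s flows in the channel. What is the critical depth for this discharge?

y_c = 4.68 m

For a rectangular channel, critical depth y_c = (q²/g)^(1/3) where q = Q/b = 201/6.34 = 31.7 m²/s.
So y_c = (31.7²/9.81)^(1/3) = 4.68 m.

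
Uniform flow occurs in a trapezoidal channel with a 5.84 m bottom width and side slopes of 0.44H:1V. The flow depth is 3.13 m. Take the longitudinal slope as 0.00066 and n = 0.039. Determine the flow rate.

Q = 21.9 m³/s

With bottom width b = 5.84 m and side slope z = 0.44: A = (b + zy)y = (5.84 + 0.44×3.13)×3.13 = 22.59 m²; P = b + 2y√(1+z²) = 5.84 + 2×3.13×1.093 = 12.68 m.
Hydraulic radius R = A/P = 22.59/12.68 = 1.782 m.
Manning's equation: Q = (1/n) A R^(2/3) S^(1/2) = (1/0.039) × 22.59 × 1.782^(2/3) × 0.00066^(1/2) = 21.9 m³/s.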